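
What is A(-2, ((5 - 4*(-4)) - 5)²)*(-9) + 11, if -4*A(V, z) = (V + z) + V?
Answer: 578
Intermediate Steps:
A(V, z) = -V/2 - z/4 (A(V, z) = -((V + z) + V)/4 = -(z + 2*V)/4 = -V/2 - z/4)
A(-2, ((5 - 4*(-4)) - 5)²)*(-9) + 11 = (-½*(-2) - ((5 - 4*(-4)) - 5)²/4)*(-9) + 11 = (1 - ((5 + 16) - 5)²/4)*(-9) + 11 = (1 - (21 - 5)²/4)*(-9) + 11 = (1 - ¼*16²)*(-9) + 11 = (1 - ¼*256)*(-9) + 11 = (1 - 64)*(-9) + 11 = -63*(-9) + 11 = 567 + 11 = 578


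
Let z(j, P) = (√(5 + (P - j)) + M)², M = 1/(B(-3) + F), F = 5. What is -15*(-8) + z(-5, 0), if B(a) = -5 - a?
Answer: 1171/9 + 2*√10/3 ≈ 132.22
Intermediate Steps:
M = ⅓ (M = 1/((-5 - 1*(-3)) + 5) = 1/((-5 + 3) + 5) = 1/(-2 + 5) = 1/3 = ⅓ ≈ 0.33333)
z(j, P) = (⅓ + √(5 + P - j))² (z(j, P) = (√(5 + (P - j)) + ⅓)² = (√(5 + P - j) + ⅓)² = (⅓ + √(5 + P - j))²)
-15*(-8) + z(-5, 0) = -15*(-8) + (1 + 3*√(5 + 0 - 1*(-5)))²/9 = 120 + (1 + 3*√(5 + 0 + 5))²/9 = 120 + (1 + 3*√10)²/9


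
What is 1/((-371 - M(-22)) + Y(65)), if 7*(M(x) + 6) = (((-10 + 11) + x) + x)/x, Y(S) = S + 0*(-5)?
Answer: -154/46243 ≈ -0.0033302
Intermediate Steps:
Y(S) = S (Y(S) = S + 0 = S)
M(x) = -6 + (1 + 2*x)/(7*x) (M(x) = -6 + ((((-10 + 11) + x) + x)/x)/7 = -6 + (((1 + x) + x)/x)/7 = -6 + ((1 + 2*x)/x)/7 = -6 + (1 + 2*x)/(7*x))
1/((-371 - M(-22)) + Y(65)) = 1/((-371 - (1 - 40*(-22))/(7*(-22))) + 65) = 1/((-371 - (-1)*(1 + 880)/(7*22)) + 65) = 1/((-371 - (-1)*881/(7*22)) + 65) = 1/((-371 - 1*(-881/154)) + 65) = 1/((-371 + 881/154) + 65) = 1/(-56253/154 + 65) = 1/(-46243/154) = -154/46243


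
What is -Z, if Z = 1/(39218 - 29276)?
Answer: -1/9942 ≈ -0.00010058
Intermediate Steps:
Z = 1/9942 ≈ 0.00010058
-Z = -1*1/9942 = -1/9942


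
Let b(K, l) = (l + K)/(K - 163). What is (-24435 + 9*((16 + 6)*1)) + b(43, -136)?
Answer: -969449/40 ≈ -24236.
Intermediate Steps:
b(K, l) = (K + l)/(-163 + K)
(-24435 + 9*((16 + 6)*1)) + b(43, -136) = (-24435 + 9*((16 + 6)*1)) + (43 - 136)/(-163 + 43) = (-24435 + 9*(22*1)) - 93/(-120) = (-24435 + 9*22) - 1/120*(-93) = (-24435 + 198) + 31/40 = -24237 + 31/40 = -969449/40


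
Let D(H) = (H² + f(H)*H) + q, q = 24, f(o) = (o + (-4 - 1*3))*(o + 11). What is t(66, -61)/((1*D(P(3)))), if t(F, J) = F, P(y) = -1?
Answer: 22/35 ≈ 0.62857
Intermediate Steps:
f(o) = (-7 + o)*(11 + o) (f(o) = (o + (-4 - 3))*(11 + o) = (o - 7)*(11 + o) = (-7 + o)*(11 + o))
D(H) = 24 + H² + H*(-77 + H² + 4*H) (D(H) = (H² + (-77 + H² + 4*H)*H) + 24 = (H² + H*(-77 + H² + 4*H)) + 24 = 24 + H² + H*(-77 + H² + 4*H))
t(66, -61)/((1*D(P(3)))) = 66/((1*(24 + (-1)³ - 77*(-1) + 5*(-1)²))) = 66/((1*(24 - 1 + 77 + 5*1))) = 66/((1*(24 - 1 + 77 + 5))) = 66/((1*105)) = 66/105 = 66*(1/105) = 22/35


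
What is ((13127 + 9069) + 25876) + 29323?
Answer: 77395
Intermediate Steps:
((13127 + 9069) + 25876) + 29323 = (22196 + 25876) + 29323 = 48072 + 29323 = 77395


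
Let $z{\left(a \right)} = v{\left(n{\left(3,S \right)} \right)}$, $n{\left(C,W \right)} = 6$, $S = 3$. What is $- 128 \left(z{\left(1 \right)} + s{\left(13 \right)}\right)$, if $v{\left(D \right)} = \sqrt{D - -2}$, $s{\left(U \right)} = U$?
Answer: $-1664 - 256 \sqrt{2} \approx -2026.0$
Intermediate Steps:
$v{\left(D \right)} = \sqrt{2 + D}$ ($v{\left(D \right)} = \sqrt{D + 2} = \sqrt{2 + D}$)
$z{\left(a \right)} = 2 \sqrt{2}$ ($z{\left(a \right)} = \sqrt{2 + 6} = \sqrt{8} = 2 \sqrt{2}$)
$- 128 \left(z{\left(1 \right)} + s{\left(13 \right)}\right) = - 128 \left(2 \sqrt{2} + 13\right) = - 128 \left(13 + 2 \sqrt{2}\right) = -1664 - 256 \sqrt{2}$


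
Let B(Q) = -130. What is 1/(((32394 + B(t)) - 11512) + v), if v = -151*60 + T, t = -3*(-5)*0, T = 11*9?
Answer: 1/11791 ≈ 8.4810e-5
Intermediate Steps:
T = 99
t = 0 (t = 15*0 = 0)
v = -8961 (v = -151*60 + 99 = -9060 + 99 = -8961)
1/(((32394 + B(t)) - 11512) + v) = 1/(((32394 - 130) - 11512) - 8961) = 1/((32264 - 11512) - 8961) = 1/(20752 - 8961) = 1/11791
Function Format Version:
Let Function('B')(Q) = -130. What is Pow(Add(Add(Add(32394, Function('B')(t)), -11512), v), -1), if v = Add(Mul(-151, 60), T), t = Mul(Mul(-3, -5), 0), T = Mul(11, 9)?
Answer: Rational(1, 11791) ≈ 8.4810e-5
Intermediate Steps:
T = 99
t = 0 (t = Mul(15, 0) = 0)
v = -8961 (v = Add(Mul(-151, 60), 99) = Add(-9060, 99) = -8961)
Pow(Add(Add(Add(32394, Function('B')(t)), -11512), v), -1) = Pow(Add(Add(Add(32394, -130), -11512), -8961), -1) = Pow(Add(Add(32264, -11512), -8961), -1) = Pow(Add(20752, -8961), -1) = Pow(11791, -1) = Rational(1, 11791)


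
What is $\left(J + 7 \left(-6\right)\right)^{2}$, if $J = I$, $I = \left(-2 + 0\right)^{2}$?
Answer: $1444$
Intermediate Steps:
$I = 4$ ($I = \left(-2\right)^{2} = 4$)
$J = 4$
$\left(J + 7 \left(-6\right)\right)^{2} = \left(4 + 7 \left(-6\right)\right)^{2} = \left(4 - 42\right)^{2} = \left(-38\right)^{2} = 1444$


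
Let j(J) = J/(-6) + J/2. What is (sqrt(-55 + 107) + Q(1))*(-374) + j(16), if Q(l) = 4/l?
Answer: -4472/3 - 748*sqrt(13) ≈ -4187.6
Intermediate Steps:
j(J) = J/3 (j(J) = J*(-1/6) + J*(1/2) = -J/6 + J/2 = J/3)
(sqrt(-55 + 107) + Q(1))*(-374) + j(16) = (sqrt(-55 + 107) + 4/1)*(-374) + (1/3)*16 = (sqrt(52) + 4*1)*(-374) + 16/3 = (2*sqrt(13) + 4)*(-374) + 16/3 = (4 + 2*sqrt(13))*(-374) + 16/3 = (-1496 - 748*sqrt(13)) + 16/3 = -4472/3 - 748*sqrt(13)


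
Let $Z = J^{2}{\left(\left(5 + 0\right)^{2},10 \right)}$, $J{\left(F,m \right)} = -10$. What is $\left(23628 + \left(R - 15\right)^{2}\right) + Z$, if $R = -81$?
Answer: $32944$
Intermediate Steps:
$Z = 100$ ($Z = \left(-10\right)^{2} = 100$)
$\left(23628 + \left(R - 15\right)^{2}\right) + Z = \left(23628 + \left(-81 - 15\right)^{2}\right) + 100 = \left(23628 + \left(-96\right)^{2}\right) + 100 = \left(23628 + 9216\right) + 100 = 32844 + 100 = 32944$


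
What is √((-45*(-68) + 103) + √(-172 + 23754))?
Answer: √(3163 + √23582) ≈ 57.590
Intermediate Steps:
√((-45*(-68) + 103) + √(-172 + 23754)) = √((3060 + 103) + √23582) = √(3163 + √23582)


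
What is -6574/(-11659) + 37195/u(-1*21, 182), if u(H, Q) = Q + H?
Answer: 434714919/1877099 ≈ 231.59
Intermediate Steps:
u(H, Q) = H + Q
-6574/(-11659) + 37195/u(-1*21, 182) = -6574/(-11659) + 37195/(-1*21 + 182) = -6574*(-1/11659) + 37195/(-21 + 182) = 6574/11659 + 37195/161 = 434714919/1877099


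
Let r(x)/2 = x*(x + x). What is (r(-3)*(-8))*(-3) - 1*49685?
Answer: -48821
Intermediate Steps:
r(x) = 4*x**2 (r(x) = 2*(x*(x + x)) = 2*(x*(2*x)) = 2*(2*x**2) = 4*x**2)
(r(-3)*(-8))*(-3) - 1*49685 = ((4*(-3)**2)*(-8))*(-3) - 1*49685 = ((4*9)*(-8))*(-3) - 49685 = (36*(-8))*(-3) - 49685 = -288*(-3) - 49685 = 864 - 49685 = -48821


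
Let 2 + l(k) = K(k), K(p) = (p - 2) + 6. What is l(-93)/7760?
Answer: -91/7760 ≈ -0.011727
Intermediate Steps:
K(p) = 4 + p (K(p) = (-2 + p) + 6 = 4 + p)
l(k) = 2 + k (l(k) = -2 + (4 + k) = 2 + k)
l(-93)/7760 = (2 - 93)/7760 = -91*1/7760 = -91/7760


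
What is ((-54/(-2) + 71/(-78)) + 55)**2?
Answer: 40005625/6084 ≈ 6575.5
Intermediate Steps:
((-54/(-2) + 71/(-78)) + 55)**2 = ((-54*(-1/2) + 71*(-1/78)) + 55)**2 = ((27 - 71/78) + 55)**2 = (2035/78 + 55)**2 = (6325/78)**2 = 40005625/6084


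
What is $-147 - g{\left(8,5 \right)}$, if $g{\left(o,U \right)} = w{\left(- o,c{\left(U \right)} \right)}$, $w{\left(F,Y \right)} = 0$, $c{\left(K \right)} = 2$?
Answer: $-147$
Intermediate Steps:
$g{\left(o,U \right)} = 0$
$-147 - g{\left(8,5 \right)} = -147 - 0 = -147 + 0 = -147$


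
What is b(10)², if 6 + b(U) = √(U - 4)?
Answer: (6 - √6)² ≈ 12.606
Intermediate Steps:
b(U) = -6 + √(-4 + U) (b(U) = -6 + √(U - 4) = -6 + √(-4 + U))
b(10)² = (-6 + √(-4 + 10))² = (-6 + √6)²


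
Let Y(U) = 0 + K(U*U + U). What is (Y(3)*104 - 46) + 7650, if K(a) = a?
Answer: 8852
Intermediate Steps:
Y(U) = U + U² (Y(U) = 0 + (U*U + U) = 0 + (U² + U) = 0 + (U + U²) = U + U²)
(Y(3)*104 - 46) + 7650 = ((3*(1 + 3))*104 - 46) + 7650 = ((3*4)*104 - 46) + 7650 = (12*104 - 46) + 7650 = (1248 - 46) + 7650 = 1202 + 7650 = 8852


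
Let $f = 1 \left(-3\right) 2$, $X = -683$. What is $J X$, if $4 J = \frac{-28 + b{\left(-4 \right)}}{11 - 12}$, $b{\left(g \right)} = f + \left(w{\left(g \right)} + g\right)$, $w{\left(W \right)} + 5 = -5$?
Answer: $-8196$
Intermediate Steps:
$w{\left(W \right)} = -10$ ($w{\left(W \right)} = -5 - 5 = -10$)
$f = -6$ ($f = \left(-3\right) 2 = -6$)
$b{\left(g \right)} = -16 + g$ ($b{\left(g \right)} = -6 + \left(-10 + g\right) = -16 + g$)
$J = 12$ ($J = \frac{\left(-28 - 20\right) \frac{1}{11 - 12}}{4} = \frac{\left(-28 - 20\right) \frac{1}{-1}}{4} = \frac{\left(-48\right) \left(-1\right)}{4} = \frac{1}{4} \cdot 48 = 12$)
$J X = 12 \left(-683\right) = -8196$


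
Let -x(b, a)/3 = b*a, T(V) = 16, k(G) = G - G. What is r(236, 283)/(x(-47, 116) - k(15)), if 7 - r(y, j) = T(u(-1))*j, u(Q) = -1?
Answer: -1507/5452 ≈ -0.27641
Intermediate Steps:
k(G) = 0
r(y, j) = 7 - 16*j
x(b, a) = -3*a*b (x(b, a) = -3*b*a = -3*a*b)
r(236, 283)/(x(-47, 116) - k(15)) = (7 - 16*283)/(-3*116*(-47) - 1*0) = (7 - 4528)/(16356 + 0) = -4521/16356 = -4521*1/16356 = -1507/5452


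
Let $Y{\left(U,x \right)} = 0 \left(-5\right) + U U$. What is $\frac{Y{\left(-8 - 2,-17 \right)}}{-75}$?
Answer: $- \frac{4}{3} \approx -1.3333$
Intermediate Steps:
$Y{\left(U,x \right)} = U^{2}$ ($Y{\left(U,x \right)} = 0 + U^{2} = U^{2}$)
$\frac{Y{\left(-8 - 2,-17 \right)}}{-75} = \frac{\left(-8 - 2\right)^{2}}{-75} = - \frac{\left(-8 - 2\right)^{2}}{75} = - \frac{\left(-10\right)^{2}}{75} = \left(- \frac{1}{75}\right) 100 = - \frac{4}{3}$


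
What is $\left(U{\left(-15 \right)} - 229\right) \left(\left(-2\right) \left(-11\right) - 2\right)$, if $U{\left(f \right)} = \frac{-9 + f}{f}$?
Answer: $-4548$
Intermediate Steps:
$U{\left(f \right)} = \frac{-9 + f}{f}$
$\left(U{\left(-15 \right)} - 229\right) \left(\left(-2\right) \left(-11\right) - 2\right) = \left(\frac{-9 - 15}{-15} - 229\right) \left(\left(-2\right) \left(-11\right) - 2\right) = \left(\left(- \frac{1}{15}\right) \left(-24\right) - 229\right) \left(22 - 2\right) = \left(\frac{8}{5} - 229\right) 20 = \left(- \frac{1137}{5}\right) 20 = -4548$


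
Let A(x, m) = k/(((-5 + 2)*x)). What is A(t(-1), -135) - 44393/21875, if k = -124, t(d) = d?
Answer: -2845679/65625 ≈ -43.363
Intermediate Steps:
A(x, m) = 124/(3*x) (A(x, m) = -124*1/(x*(-5 + 2)) = -124*(-1/(3*x)) = -(-124)/(3*x) = 124/(3*x))
A(t(-1), -135) - 44393/21875 = (124/3)/(-1) - 44393/21875 = (124/3)*(-1) - 44393*1/21875 = -124/3 - 44393/21875 = -2845679/65625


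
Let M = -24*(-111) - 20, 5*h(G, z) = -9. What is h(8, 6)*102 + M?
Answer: 12302/5 ≈ 2460.4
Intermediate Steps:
h(G, z) = -9/5 (h(G, z) = (⅕)*(-9) = -9/5)
M = 2644 (M = 2664 - 20 = 2644)
h(8, 6)*102 + M = -9/5*102 + 2644 = -918/5 + 2644 = 12302/5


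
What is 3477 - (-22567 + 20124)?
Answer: 5920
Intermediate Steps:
3477 - (-22567 + 20124) = 3477 - 1*(-2443) = 3477 + 2443 = 5920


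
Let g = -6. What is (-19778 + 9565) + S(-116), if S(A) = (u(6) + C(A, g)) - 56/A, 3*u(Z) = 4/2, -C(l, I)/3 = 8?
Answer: -890519/87 ≈ -10236.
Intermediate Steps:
C(l, I) = -24 (C(l, I) = -3*8 = -24)
u(Z) = 2/3 (u(Z) = (4/2)/3 = (4*(1/2))/3 = (1/3)*2 = 2/3)
S(A) = -70/3 - 56/A (S(A) = (2/3 - 24) - 56/A = -70/3 - 56/A)
(-19778 + 9565) + S(-116) = (-19778 + 9565) + (-70/3 - 56/(-116)) = -10213 + (-70/3 - 56*(-1/116)) = -10213 + (-70/3 + 14/29) = -10213 - 1988/87 = -890519/87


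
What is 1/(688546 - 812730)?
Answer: -1/124184 ≈ -8.0526e-6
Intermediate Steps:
1/(688546 - 812730) = 1/(-124184) = -1/124184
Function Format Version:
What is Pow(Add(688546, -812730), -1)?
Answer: Rational(-1, 124184) ≈ -8.0526e-6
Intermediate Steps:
Pow(Add(688546, -812730), -1) = Pow(-124184, -1) = Rational(-1, 124184)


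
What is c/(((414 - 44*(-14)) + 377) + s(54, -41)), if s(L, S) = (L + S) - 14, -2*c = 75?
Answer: -75/2812 ≈ -0.026671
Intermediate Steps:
c = -75/2 (c = -½*75 = -75/2 ≈ -37.500)
s(L, S) = -14 + L + S
c/(((414 - 44*(-14)) + 377) + s(54, -41)) = -75/(2*(((414 - 44*(-14)) + 377) + (-14 + 54 - 41))) = -75/(2*(((414 + 616) + 377) - 1)) = -75/(2*((1030 + 377) - 1)) = -75/(2*(1407 - 1)) = -75/2/1406 = -75/2*1/1406 = -75/2812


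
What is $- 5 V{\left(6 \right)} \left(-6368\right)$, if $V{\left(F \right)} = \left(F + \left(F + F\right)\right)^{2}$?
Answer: $10316160$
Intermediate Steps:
$V{\left(F \right)} = 9 F^{2}$ ($V{\left(F \right)} = \left(F + 2 F\right)^{2} = \left(3 F\right)^{2} = 9 F^{2}$)
$- 5 V{\left(6 \right)} \left(-6368\right) = - 5 \cdot 9 \cdot 6^{2} \left(-6368\right) = - 5 \cdot 9 \cdot 36 \left(-6368\right) = \left(-5\right) 324 \left(-6368\right) = \left(-1620\right) \left(-6368\right) = 10316160$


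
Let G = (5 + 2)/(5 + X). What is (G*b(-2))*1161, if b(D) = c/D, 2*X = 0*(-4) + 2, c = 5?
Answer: -13545/4 ≈ -3386.3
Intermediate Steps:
X = 1 (X = (0*(-4) + 2)/2 = (0 + 2)/2 = (½)*2 = 1)
b(D) = 5/D
G = 7/6 (G = (5 + 2)/(5 + 1) = 7/6 ≈ 1.1667)
(G*b(-2))*1161 = (7*(5/(-2))/6)*1161 = (7*(5*(-½))/6)*1161 = ((7/6)*(-5/2))*1161 = -35/12*1161 = -13545/4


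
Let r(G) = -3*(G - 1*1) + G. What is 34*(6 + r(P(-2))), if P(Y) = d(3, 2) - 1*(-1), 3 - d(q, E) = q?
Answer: 238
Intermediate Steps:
d(q, E) = 3 - q
P(Y) = 1 (P(Y) = (3 - 1*3) - 1*(-1) = (3 - 3) + 1 = 0 + 1 = 1)
r(G) = 3 - 2*G (r(G) = -3*(G - 1) + G = -3*(-1 + G) + G = (3 - 3*G) + G = 3 - 2*G)
34*(6 + r(P(-2))) = 34*(6 + (3 - 2*1)) = 34*(6 + (3 - 2)) = 34*(6 + 1) = 34*7 = 238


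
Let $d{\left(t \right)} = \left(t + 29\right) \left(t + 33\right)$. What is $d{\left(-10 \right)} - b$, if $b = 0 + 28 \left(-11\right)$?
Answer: $745$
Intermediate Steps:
$d{\left(t \right)} = \left(29 + t\right) \left(33 + t\right)$
$b = -308$ ($b = 0 - 308 = -308$)
$d{\left(-10 \right)} - b = \left(957 + \left(-10\right)^{2} + 62 \left(-10\right)\right) - -308 = \left(957 + 100 - 620\right) + 308 = 437 + 308 = 745$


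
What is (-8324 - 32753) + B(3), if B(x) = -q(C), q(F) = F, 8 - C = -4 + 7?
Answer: -41082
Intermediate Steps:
C = 5 (C = 8 - (-4 + 7) = 8 - 1*3 = 8 - 3 = 5)
B(x) = -5 (B(x) = -1*5 = -5)
(-8324 - 32753) + B(3) = (-8324 - 32753) - 5 = -41077 - 5 = -41082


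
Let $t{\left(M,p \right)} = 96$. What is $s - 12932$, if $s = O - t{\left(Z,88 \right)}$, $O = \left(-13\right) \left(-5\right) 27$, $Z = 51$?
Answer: $-11273$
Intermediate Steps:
$O = 1755$ ($O = 65 \cdot 27 = 1755$)
$s = 1659$ ($s = 1755 - 96 = 1659$)
$s - 12932 = 1659 - 12932 = -11273$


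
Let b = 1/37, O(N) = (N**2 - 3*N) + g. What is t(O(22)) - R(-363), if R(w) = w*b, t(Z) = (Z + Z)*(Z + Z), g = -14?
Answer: 24156331/37 ≈ 6.5287e+5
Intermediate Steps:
O(N) = -14 + N**2 - 3*N (O(N) = (N**2 - 3*N) - 14 = -14 + N**2 - 3*N)
b = 1/37 ≈ 0.027027
t(Z) = 4*Z**2 (t(Z) = (2*Z)*(2*Z) = 4*Z**2)
R(w) = w/37 (R(w) = w*(1/37) = w/37)
t(O(22)) - R(-363) = 4*(-14 + 22**2 - 3*22)**2 - (-363)/37 = 4*(-14 + 484 - 66)**2 - 1*(-363/37) = 4*404**2 + 363/37 = 4*163216 + 363/37 = 652864 + 363/37 = 24156331/37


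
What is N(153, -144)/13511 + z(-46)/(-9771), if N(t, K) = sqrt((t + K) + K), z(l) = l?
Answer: 46/9771 + 3*I*sqrt(15)/13511 ≈ 0.0047078 + 0.00085996*I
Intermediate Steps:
N(t, K) = sqrt(t + 2*K) (N(t, K) = sqrt((K + t) + K) = sqrt(t + 2*K))
N(153, -144)/13511 + z(-46)/(-9771) = sqrt(153 + 2*(-144))/13511 - 46/(-9771) = sqrt(153 - 288)*(1/13511) - 46*(-1/9771) = sqrt(-135)*(1/13511) + 46/9771 = (3*I*sqrt(15))*(1/13511) + 46/9771 = 3*I*sqrt(15)/13511 + 46/9771 = 46/9771 + 3*I*sqrt(15)/13511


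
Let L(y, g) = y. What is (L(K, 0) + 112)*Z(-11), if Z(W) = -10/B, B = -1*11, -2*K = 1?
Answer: 1115/11 ≈ 101.36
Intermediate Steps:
K = -1/2 (K = -1/2*1 = -1/2 ≈ -0.50000)
B = -11
Z(W) = 10/11 (Z(W) = -10/(-11) = -10*(-1/11) = 10/11)
(L(K, 0) + 112)*Z(-11) = (-1/2 + 112)*(10/11) = (223/2)*(10/11) = 1115/11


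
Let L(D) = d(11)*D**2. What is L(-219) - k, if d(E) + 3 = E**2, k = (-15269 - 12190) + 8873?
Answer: 5677984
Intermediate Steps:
k = -18586 (k = -27459 + 8873 = -18586)
d(E) = -3 + E**2
L(D) = 118*D**2 (L(D) = (-3 + 11**2)*D**2 = (-3 + 121)*D**2 = 118*D**2)
L(-219) - k = 118*(-219)**2 - 1*(-18586) = 118*47961 + 18586 = 5659398 + 18586 = 5677984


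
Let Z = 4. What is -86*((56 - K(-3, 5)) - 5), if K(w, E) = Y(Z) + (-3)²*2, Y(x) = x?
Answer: -2494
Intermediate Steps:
K(w, E) = 22 (K(w, E) = 4 + (-3)²*2 = 4 + 9*2 = 4 + 18 = 22)
-86*((56 - K(-3, 5)) - 5) = -86*((56 - 1*22) - 5) = -86*((56 - 22) - 5) = -86*(34 - 5) = -86*29 = -2494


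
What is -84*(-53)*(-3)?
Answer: -13356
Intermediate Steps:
-84*(-53)*(-3) = 4452*(-3) = -13356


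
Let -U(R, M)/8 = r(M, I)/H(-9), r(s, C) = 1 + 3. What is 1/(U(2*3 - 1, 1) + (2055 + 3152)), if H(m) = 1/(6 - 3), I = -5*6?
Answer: 1/5111 ≈ 0.00019566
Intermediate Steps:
I = -30
H(m) = 1/3
r(s, C) = 4
U(R, M) = -96 (U(R, M) = -32/1/3 = -32*3 = -8*12 = -96)
1/(U(2*3 - 1, 1) + (2055 + 3152)) = 1/(-96 + (2055 + 3152)) = 1/(-96 + 5207) = 1/5111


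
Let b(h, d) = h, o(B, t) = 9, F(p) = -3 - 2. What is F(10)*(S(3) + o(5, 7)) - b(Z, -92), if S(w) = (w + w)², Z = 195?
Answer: -420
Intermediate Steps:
F(p) = -5
S(w) = 4*w² (S(w) = (2*w)² = 4*w²)
F(10)*(S(3) + o(5, 7)) - b(Z, -92) = -5*(4*3² + 9) - 1*195 = -5*(4*9 + 9) - 195 = -5*(36 + 9) - 195 = -5*45 - 195 = -225 - 195 = -420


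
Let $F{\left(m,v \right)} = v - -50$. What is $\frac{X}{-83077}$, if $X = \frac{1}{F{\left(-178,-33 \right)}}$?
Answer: $- \frac{1}{1412309} \approx -7.0806 \cdot 10^{-7}$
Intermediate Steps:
$F{\left(m,v \right)} = 50 + v$ ($F{\left(m,v \right)} = v + 50 = 50 + v$)
$X = \frac{1}{17}$ ($X = \frac{1}{50 - 33} = \frac{1}{17} \approx 0.058824$)
$\frac{X}{-83077} = \frac{1}{17 \left(-83077\right)} = \frac{1}{17} \left(- \frac{1}{83077}\right) = - \frac{1}{1412309}$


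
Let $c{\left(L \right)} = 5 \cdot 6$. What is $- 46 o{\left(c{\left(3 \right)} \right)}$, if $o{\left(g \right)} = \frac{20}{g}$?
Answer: $- \frac{92}{3} \approx -30.667$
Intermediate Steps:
$c{\left(L \right)} = 30$
$- 46 o{\left(c{\left(3 \right)} \right)} = - 46 \cdot \frac{20}{30} = - 46 \cdot 20 \cdot \frac{1}{30} = \left(-46\right) \frac{2}{3} = - \frac{92}{3}$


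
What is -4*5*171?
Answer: -3420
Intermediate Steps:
-4*5*171 = -20*171 = -3420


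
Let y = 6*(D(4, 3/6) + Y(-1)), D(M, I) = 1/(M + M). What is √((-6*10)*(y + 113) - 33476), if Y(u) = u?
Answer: I*√39941 ≈ 199.85*I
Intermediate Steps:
D(M, I) = 1/(2*M)
y = -21/4 (y = 6*((½)/4 - 1) = 6*((½)*(¼) - 1) = 6*(⅛ - 1) = 6*(-7/8) = -21/4 ≈ -5.2500)
√((-6*10)*(y + 113) - 33476) = √((-6*10)*(-21/4 + 113) - 33476) = √(-60*431/4 - 33476) = √(-6465 - 33476) = √(-39941) = I*√39941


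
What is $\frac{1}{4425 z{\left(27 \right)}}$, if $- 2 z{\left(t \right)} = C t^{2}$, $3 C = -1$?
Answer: $\frac{2}{1075275} \approx 1.86 \cdot 10^{-6}$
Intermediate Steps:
$C = - \frac{1}{3}$ ($C = \frac{1}{3} \left(-1\right) = - \frac{1}{3} \approx -0.33333$)
$z{\left(t \right)} = \frac{t^{2}}{6}$ ($z{\left(t \right)} = - \frac{\left(- \frac{1}{3}\right) t^{2}}{2} = \frac{t^{2}}{6}$)
$\frac{1}{4425 z{\left(27 \right)}} = \frac{1}{4425 \frac{27^{2}}{6}} = \frac{1}{4425 \cdot \frac{1}{6} \cdot 729} = \frac{1}{4425 \cdot \frac{243}{2}} = \frac{1}{4425} \cdot \frac{2}{243} = \frac{2}{1075275}$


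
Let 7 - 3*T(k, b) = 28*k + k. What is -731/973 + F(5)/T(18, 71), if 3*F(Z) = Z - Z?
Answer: -731/973 ≈ -0.75128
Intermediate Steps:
T(k, b) = 7/3 - 29*k/3 (T(k, b) = 7/3 - (28*k + k)/3 = 7/3 - 29*k/3)
F(Z) = 0 (F(Z) = (Z - Z)/3 = (1/3)*0 = 0)
-731/973 + F(5)/T(18, 71) = -731/973 + 0/(7/3 - 29/3*18) = -731*1/973 + 0/(7/3 - 174) = -731/973 + 0/(-515/3) = -731/973 + 0*(-3/515) = -731/973 + 0 = -731/973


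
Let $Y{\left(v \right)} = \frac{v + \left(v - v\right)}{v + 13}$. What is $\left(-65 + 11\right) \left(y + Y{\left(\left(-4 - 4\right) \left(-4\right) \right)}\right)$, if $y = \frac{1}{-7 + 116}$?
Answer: $- \frac{21198}{545} \approx -38.895$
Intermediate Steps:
$Y{\left(v \right)} = \frac{v}{13 + v}$ ($Y{\left(v \right)} = \frac{v + 0}{13 + v} = \frac{v}{13 + v}$)
$y = \frac{1}{109} \approx 0.0091743$
$\left(-65 + 11\right) \left(y + Y{\left(\left(-4 - 4\right) \left(-4\right) \right)}\right) = \left(-65 + 11\right) \left(\frac{1}{109} + \frac{\left(-4 - 4\right) \left(-4\right)}{13 + \left(-4 - 4\right) \left(-4\right)}\right) = - 54 \left(\frac{1}{109} + \frac{\left(-8\right) \left(-4\right)}{13 - -32}\right) = - 54 \left(\frac{1}{109} + \frac{32}{13 + 32}\right) = - 54 \left(\frac{1}{109} + \frac{32}{45}\right) = \left(-54\right) \frac{3533}{4905} = - \frac{21198}{545}$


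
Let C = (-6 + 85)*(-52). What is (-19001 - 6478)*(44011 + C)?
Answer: -1016688537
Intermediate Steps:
C = -4108 (C = 79*(-52) = -4108)
(-19001 - 6478)*(44011 + C) = (-19001 - 6478)*(44011 - 4108) = -25479*39903 = -1016688537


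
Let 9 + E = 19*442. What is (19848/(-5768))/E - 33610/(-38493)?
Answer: 29027648851/33260531031 ≈ 0.87274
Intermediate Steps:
E = 8389 (E = -9 + 19*442 = -9 + 8398 = 8389)
(19848/(-5768))/E - 33610/(-38493) = (19848/(-5768))/8389 - 33610/(-38493) = (19848*(-1/5768))*(1/8389) - 33610*(-1/38493) = -2481/721*1/8389 + 33610/38493 = -2481/6048469 + 33610/38493 = 29027648851/33260531031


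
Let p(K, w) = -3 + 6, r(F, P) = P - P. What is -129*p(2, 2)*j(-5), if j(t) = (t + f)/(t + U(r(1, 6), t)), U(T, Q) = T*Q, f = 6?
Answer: 387/5 ≈ 77.400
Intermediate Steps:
r(F, P) = 0
p(K, w) = 3
U(T, Q) = Q*T
j(t) = (6 + t)/t (j(t) = (t + 6)/(t + t*0) = (6 + t)/(t + 0) = (6 + t)/t)
-129*p(2, 2)*j(-5) = -387*(6 - 5)/(-5) = -387*(-1/5*1) = -387*(-1)/5 = -129*(-3/5) = 387/5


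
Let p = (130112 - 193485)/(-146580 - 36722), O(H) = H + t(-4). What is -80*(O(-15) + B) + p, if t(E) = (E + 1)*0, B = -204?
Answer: 3211514413/183302 ≈ 17520.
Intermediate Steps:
t(E) = 0 (t(E) = (1 + E)*0 = 0)
O(H) = H (O(H) = H + 0 = H)
p = 63373/183302 (p = -63373/(-183302) = -63373*(-1/183302) = 63373/183302 ≈ 0.34573)
-80*(O(-15) + B) + p = -80*(-15 - 204) + 63373/183302 = -80*(-219) + 63373/183302 = 17520 + 63373/183302 = 3211514413/183302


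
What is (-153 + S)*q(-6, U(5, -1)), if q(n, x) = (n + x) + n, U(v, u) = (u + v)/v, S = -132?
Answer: 3192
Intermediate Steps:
q(n, x) = x + 2*n
(-153 + S)*q(-6, U(5, -1)) = (-153 - 132)*((-1 + 5)/5 + 2*(-6)) = -285*((1/5)*4 - 12) = -285*(4/5 - 12) = -285*(-56/5) = 3192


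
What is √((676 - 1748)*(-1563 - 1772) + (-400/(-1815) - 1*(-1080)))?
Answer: 2*√973620510/33 ≈ 1891.1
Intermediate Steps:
√((676 - 1748)*(-1563 - 1772) + (-400/(-1815) - 1*(-1080))) = √(-1072*(-3335) + (-400*(-1/1815) + 1080)) = √(3575120 + (80/363 + 1080)) = √(3575120 + 392120/363) = √(1298160680/363) = 2*√973620510/33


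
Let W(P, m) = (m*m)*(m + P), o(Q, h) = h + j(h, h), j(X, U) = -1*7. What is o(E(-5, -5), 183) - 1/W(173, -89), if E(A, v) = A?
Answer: 117104063/665364 ≈ 176.00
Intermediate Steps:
j(X, U) = -7
o(Q, h) = -7 + h (o(Q, h) = h - 7 = -7 + h)
W(P, m) = m²*(P + m)
o(E(-5, -5), 183) - 1/W(173, -89) = (-7 + 183) - 1/((-89)²*(173 - 89)) = 176 - 1/(7921*84) = 176 - 1/665364 = 117104063/665364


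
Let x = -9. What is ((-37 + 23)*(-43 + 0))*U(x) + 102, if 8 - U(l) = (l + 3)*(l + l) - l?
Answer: -65516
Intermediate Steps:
U(l) = 8 + l - 2*l*(3 + l) (U(l) = 8 - ((l + 3)*(l + l) - l) = 8 - ((3 + l)*(2*l) - l) = 8 - (2*l*(3 + l) - l) = 8 - (-l + 2*l*(3 + l)) = 8 + (l - 2*l*(3 + l)) = 8 + l - 2*l*(3 + l))
((-37 + 23)*(-43 + 0))*U(x) + 102 = ((-37 + 23)*(-43 + 0))*(8 - 5*(-9) - 2*(-9)²) + 102 = (-14*(-43))*(8 + 45 - 2*81) + 102 = 602*(8 + 45 - 162) + 102 = 602*(-109) + 102 = -65618 + 102 = -65516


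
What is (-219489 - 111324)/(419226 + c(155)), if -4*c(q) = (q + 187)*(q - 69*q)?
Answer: -15753/62876 ≈ -0.25054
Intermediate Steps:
c(q) = 17*q*(187 + q) (c(q) = -(q + 187)*(q - 69*q)/4 = -(187 + q)*(-68*q)/4 = -(-17)*q*(187 + q) = 17*q*(187 + q))
(-219489 - 111324)/(419226 + c(155)) = (-219489 - 111324)/(419226 + 17*155*(187 + 155)) = -330813/(419226 + 17*155*342) = -330813/(419226 + 901170) = -330813/1320396 = -330813*1/1320396 = -15753/62876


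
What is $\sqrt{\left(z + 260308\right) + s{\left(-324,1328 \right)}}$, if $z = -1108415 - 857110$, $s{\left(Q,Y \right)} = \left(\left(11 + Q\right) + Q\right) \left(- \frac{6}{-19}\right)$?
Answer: $\frac{i \sqrt{615655955}}{19} \approx 1305.9 i$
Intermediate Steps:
$s{\left(Q,Y \right)} = \frac{66}{19} + \frac{12 Q}{19}$ ($s{\left(Q,Y \right)} = \left(11 + 2 Q\right) \left(\left(-6\right) \left(- \frac{1}{19}\right)\right) = \left(11 + 2 Q\right) \frac{6}{19} = \frac{66}{19} + \frac{12 Q}{19}$)
$z = -1965525$
$\sqrt{\left(z + 260308\right) + s{\left(-324,1328 \right)}} = \sqrt{\left(-1965525 + 260308\right) + \left(\frac{66}{19} + \frac{12}{19} \left(-324\right)\right)} = \sqrt{-1705217 + \left(\frac{66}{19} - \frac{3888}{19}\right)} = \sqrt{-1705217 - \frac{3822}{19}} = \sqrt{- \frac{32402945}{19}} = \frac{i \sqrt{615655955}}{19}$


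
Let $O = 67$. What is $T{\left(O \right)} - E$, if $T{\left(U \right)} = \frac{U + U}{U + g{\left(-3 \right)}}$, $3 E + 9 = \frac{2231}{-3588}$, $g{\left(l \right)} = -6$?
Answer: $\frac{154273}{28548} \approx 5.404$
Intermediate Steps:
$E = - \frac{1501}{468}$ ($E = -3 + \frac{2231 \frac{1}{-3588}}{3} = -3 + \frac{2231 \left(- \frac{1}{3588}\right)}{3} = -3 + \frac{1}{3} \left(- \frac{97}{156}\right) = -3 - \frac{97}{468} = - \frac{1501}{468} \approx -3.2073$)
$T{\left(U \right)} = \frac{2 U}{-6 + U}$ ($T{\left(U \right)} = \frac{U + U}{U - 6} = \frac{2 U}{-6 + U}$)
$T{\left(O \right)} - E = 2 \cdot 67 \frac{1}{-6 + 67} - - \frac{1501}{468} = 2 \cdot 67 \cdot \frac{1}{61} + \frac{1501}{468} = \frac{134}{61} + \frac{1501}{468} = \frac{154273}{28548}$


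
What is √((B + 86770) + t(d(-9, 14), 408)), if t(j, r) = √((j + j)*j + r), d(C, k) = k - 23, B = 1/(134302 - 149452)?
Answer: √(796626692394 + 9180900*√570)/3030 ≈ 294.61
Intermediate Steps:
B = -1/15150 (B = 1/(-15150) = -1/15150 ≈ -6.6007e-5)
d(C, k) = -23 + k
t(j, r) = √(r + 2*j²) (t(j, r) = √((2*j)*j + r) = √(2*j² + r) = √(r + 2*j²))
√((B + 86770) + t(d(-9, 14), 408)) = √((-1/15150 + 86770) + √(408 + 2*(-23 + 14)²)) = √(1314565499/15150 + √(408 + 2*(-9)²)) = √(1314565499/15150 + √(408 + 2*81)) = √(1314565499/15150 + √(408 + 162)) = √(1314565499/15150 + √570)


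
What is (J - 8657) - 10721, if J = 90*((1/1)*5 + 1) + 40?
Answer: -18798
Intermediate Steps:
J = 580 (J = 90*((1*1)*5 + 1) + 40 = 90*(1*5 + 1) + 40 = 90*(5 + 1) + 40 = 90*6 + 40 = 540 + 40 = 580)
(J - 8657) - 10721 = (580 - 8657) - 10721 = -8077 - 10721 = -18798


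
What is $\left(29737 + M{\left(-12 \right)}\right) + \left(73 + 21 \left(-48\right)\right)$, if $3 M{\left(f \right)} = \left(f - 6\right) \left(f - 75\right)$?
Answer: $29324$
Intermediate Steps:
$M{\left(f \right)} = \frac{\left(-75 + f\right) \left(-6 + f\right)}{3}$ ($M{\left(f \right)} = \frac{\left(f - 6\right) \left(f - 75\right)}{3} = \frac{\left(-6 + f\right) \left(-75 + f\right)}{3} = \frac{\left(-75 + f\right) \left(-6 + f\right)}{3}$)
$\left(29737 + M{\left(-12 \right)}\right) + \left(73 + 21 \left(-48\right)\right) = \left(29737 + \left(150 - -324 + \frac{\left(-12\right)^{2}}{3}\right)\right) + \left(73 + 21 \left(-48\right)\right) = \left(29737 + \left(150 + 324 + \frac{1}{3} \cdot 144\right)\right) + \left(73 - 1008\right) = \left(29737 + \left(150 + 324 + 48\right)\right) - 935 = \left(29737 + 522\right) - 935 = 30259 - 935 = 29324$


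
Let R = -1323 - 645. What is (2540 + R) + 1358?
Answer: 1930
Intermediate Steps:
R = -1968
(2540 + R) + 1358 = (2540 - 1968) + 1358 = 572 + 1358 = 1930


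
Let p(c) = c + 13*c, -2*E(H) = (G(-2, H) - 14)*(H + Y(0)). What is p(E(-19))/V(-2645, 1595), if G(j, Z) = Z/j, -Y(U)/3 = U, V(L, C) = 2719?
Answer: -1197/5438 ≈ -0.22012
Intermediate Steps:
Y(U) = -3*U
E(H) = -H*(-14 - H/2)/2 (E(H) = -(H/(-2) - 14)*(H - 3*0)/2 = -(H*(-½) - 14)*(H + 0)/2 = -(-H/2 - 14)*H/2 = -(-14 - H/2)*H/2 = -H*(-14 - H/2)/2)
p(c) = 14*c
p(E(-19))/V(-2645, 1595) = (14*((¼)*(-19)*(28 - 19)))/2719 = (14*((¼)*(-19)*9))*(1/2719) = (14*(-171/4))*(1/2719) = -1197/2*1/2719 = -1197/5438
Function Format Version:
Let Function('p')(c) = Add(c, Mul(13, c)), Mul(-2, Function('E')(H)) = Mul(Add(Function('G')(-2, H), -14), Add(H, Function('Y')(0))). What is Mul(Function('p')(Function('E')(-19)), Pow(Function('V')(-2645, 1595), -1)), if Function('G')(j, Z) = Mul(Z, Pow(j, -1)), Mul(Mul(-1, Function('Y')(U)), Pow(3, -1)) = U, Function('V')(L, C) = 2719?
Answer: Rational(-1197, 5438) ≈ -0.22012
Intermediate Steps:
Function('Y')(U) = Mul(-3, U)
Function('E')(H) = Mul(Rational(-1, 2), H, Add(-14, Mul(Rational(-1, 2), H))) (Function('E')(H) = Mul(Rational(-1, 2), Mul(Add(Mul(H, Pow(-2, -1)), -14), Add(H, Mul(-3, 0)))) = Mul(Rational(-1, 2), Mul(Add(Mul(H, Rational(-1, 2)), -14), Add(H, 0))) = Mul(Rational(-1, 2), Mul(Add(Mul(Rational(-1, 2), H), -14), H)) = Mul(Rational(-1, 2), Mul(Add(-14, Mul(Rational(-1, 2), H)), H)) = Mul(Rational(-1, 2), Mul(H, Add(-14, Mul(Rational(-1, 2), H)))) = Mul(Rational(-1, 2), H, Add(-14, Mul(Rational(-1, 2), H))))
Function('p')(c) = Mul(14, c)
Mul(Function('p')(Function('E')(-19)), Pow(Function('V')(-2645, 1595), -1)) = Mul(Mul(14, Mul(Rational(1, 4), -19, Add(28, -19))), Pow(2719, -1)) = Mul(Mul(14, Mul(Rational(1, 4), -19, 9)), Rational(1, 2719)) = Mul(Mul(14, Rational(-171, 4)), Rational(1, 2719)) = Mul(Rational(-1197, 2), Rational(1, 2719)) = Rational(-1197, 5438)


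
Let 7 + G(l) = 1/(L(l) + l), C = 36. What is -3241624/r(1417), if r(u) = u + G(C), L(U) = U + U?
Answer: -350095392/152281 ≈ -2299.0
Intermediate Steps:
L(U) = 2*U
G(l) = -7 + 1/(3*l) (G(l) = -7 + 1/(2*l + l) = -7 + 1/(3*l))
r(u) = -755/108 + u (r(u) = u + (-7 + (⅓)/36) = u + (-7 + (⅓)*(1/36)) = u + (-7 + 1/108) = u - 755/108 = -755/108 + u)
-3241624/r(1417) = -3241624/(-755/108 + 1417) = -3241624/152281/108 = -3241624*108/152281 = -350095392/152281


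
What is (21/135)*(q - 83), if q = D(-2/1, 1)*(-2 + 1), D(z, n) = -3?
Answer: -112/9 ≈ -12.444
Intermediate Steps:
q = 3 (q = -3*(-2 + 1) = -3*(-1) = 3)
(21/135)*(q - 83) = (21/135)*(3 - 83) = (21*(1/135))*(-80) = (7/45)*(-80) = -112/9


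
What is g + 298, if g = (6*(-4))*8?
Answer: 106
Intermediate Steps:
g = -192 (g = -24*8 = -192)
g + 298 = -192 + 298 = 106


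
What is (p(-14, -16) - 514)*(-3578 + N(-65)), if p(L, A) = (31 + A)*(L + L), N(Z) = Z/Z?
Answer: 3340918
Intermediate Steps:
N(Z) = 1
p(L, A) = 2*L*(31 + A) (p(L, A) = (31 + A)*(2*L) = 2*L*(31 + A))
(p(-14, -16) - 514)*(-3578 + N(-65)) = (2*(-14)*(31 - 16) - 514)*(-3578 + 1) = (2*(-14)*15 - 514)*(-3577) = (-420 - 514)*(-3577) = -934*(-3577) = 3340918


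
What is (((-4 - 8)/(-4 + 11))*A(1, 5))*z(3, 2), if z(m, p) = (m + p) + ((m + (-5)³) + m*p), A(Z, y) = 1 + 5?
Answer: 7992/7 ≈ 1141.7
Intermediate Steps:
A(Z, y) = 6
z(m, p) = -125 + p + 2*m + m*p (z(m, p) = (m + p) + ((m - 125) + m*p) = (m + p) + ((-125 + m) + m*p) = (m + p) + (-125 + m + m*p) = -125 + p + 2*m + m*p)
(((-4 - 8)/(-4 + 11))*A(1, 5))*z(3, 2) = (((-4 - 8)/(-4 + 11))*6)*(-125 + 2 + 2*3 + 3*2) = (-12/7*6)*(-125 + 2 + 6 + 6) = (-12*⅐*6)*(-111) = -12/7*6*(-111) = -72/7*(-111) = 7992/7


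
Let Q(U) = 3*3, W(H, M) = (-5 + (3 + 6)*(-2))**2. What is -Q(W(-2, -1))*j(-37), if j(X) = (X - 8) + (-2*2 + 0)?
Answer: 441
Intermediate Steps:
W(H, M) = 529 (W(H, M) = (-5 + 9*(-2))**2 = (-5 - 18)**2 = (-23)**2 = 529)
j(X) = -12 + X (j(X) = (-8 + X) + (-4 + 0) = (-8 + X) - 4 = -12 + X)
Q(U) = 9
-Q(W(-2, -1))*j(-37) = -9*(-12 - 37) = -9*(-49) = -1*(-441) = 441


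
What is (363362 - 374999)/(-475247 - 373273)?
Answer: 1293/94280 ≈ 0.013714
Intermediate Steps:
(363362 - 374999)/(-475247 - 373273) = -11637/(-848520) = -11637*(-1/848520) = 1293/94280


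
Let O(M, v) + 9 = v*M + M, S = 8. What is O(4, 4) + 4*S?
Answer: 43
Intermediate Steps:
O(M, v) = -9 + M + M*v (O(M, v) = -9 + (v*M + M) = -9 + (M*v + M) = -9 + (M + M*v) = -9 + M + M*v)
O(4, 4) + 4*S = (-9 + 4 + 4*4) + 4*8 = (-9 + 4 + 16) + 32 = 11 + 32 = 43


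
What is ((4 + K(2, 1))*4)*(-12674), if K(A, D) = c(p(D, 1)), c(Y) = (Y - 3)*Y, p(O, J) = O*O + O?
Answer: -101392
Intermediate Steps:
p(O, J) = O + O² (p(O, J) = O² + O = O + O²)
c(Y) = Y*(-3 + Y) (c(Y) = (-3 + Y)*Y = Y*(-3 + Y))
K(A, D) = D*(1 + D)*(-3 + D*(1 + D)) (K(A, D) = (D*(1 + D))*(-3 + D*(1 + D)) = D*(1 + D)*(-3 + D*(1 + D)))
((4 + K(2, 1))*4)*(-12674) = ((4 + 1*(1 + 1)*(-3 + 1*(1 + 1)))*4)*(-12674) = ((4 + 1*2*(-3 + 1*2))*4)*(-12674) = ((4 + 1*2*(-3 + 2))*4)*(-12674) = ((4 + 1*2*(-1))*4)*(-12674) = ((4 - 2)*4)*(-12674) = (2*4)*(-12674) = 8*(-12674) = -101392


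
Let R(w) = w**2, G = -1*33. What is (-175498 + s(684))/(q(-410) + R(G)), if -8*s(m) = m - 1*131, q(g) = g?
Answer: -1404537/5432 ≈ -258.57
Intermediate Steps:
G = -33
s(m) = 131/8 - m/8 (s(m) = -(m - 1*131)/8 = -(m - 131)/8 = -(-131 + m)/8 = 131/8 - m/8)
(-175498 + s(684))/(q(-410) + R(G)) = (-175498 + (131/8 - 1/8*684))/(-410 + (-33)**2) = (-175498 + (131/8 - 171/2))/(-410 + 1089) = (-175498 - 553/8)/679 = -1404537/8*1/679 = -1404537/5432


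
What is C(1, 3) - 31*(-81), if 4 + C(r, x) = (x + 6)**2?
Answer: 2588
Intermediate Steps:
C(r, x) = -4 + (6 + x)**2 (C(r, x) = -4 + (x + 6)**2 = -4 + (6 + x)**2)
C(1, 3) - 31*(-81) = (-4 + (6 + 3)**2) - 31*(-81) = (-4 + 9**2) + 2511 = (-4 + 81) + 2511 = 77 + 2511 = 2588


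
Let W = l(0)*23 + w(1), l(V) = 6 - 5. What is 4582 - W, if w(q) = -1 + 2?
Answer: 4558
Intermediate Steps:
l(V) = 1
w(q) = 1
W = 24 (W = 1*23 + 1 = 23 + 1 = 24)
4582 - W = 4582 - 1*24 = 4582 - 24 = 4558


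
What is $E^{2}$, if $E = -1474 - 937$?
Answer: $5812921$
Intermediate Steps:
$E = -2411$
$E^{2} = \left(-2411\right)^{2} = 5812921$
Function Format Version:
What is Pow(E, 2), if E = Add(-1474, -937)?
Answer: 5812921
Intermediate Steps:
E = -2411
Pow(E, 2) = Pow(-2411, 2) = 5812921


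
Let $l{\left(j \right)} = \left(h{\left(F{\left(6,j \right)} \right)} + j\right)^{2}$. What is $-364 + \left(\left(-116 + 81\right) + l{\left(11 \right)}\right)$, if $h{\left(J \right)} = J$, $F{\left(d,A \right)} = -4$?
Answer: $-350$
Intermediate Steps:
$l{\left(j \right)} = \left(-4 + j\right)^{2}$
$-364 + \left(\left(-116 + 81\right) + l{\left(11 \right)}\right) = -364 + \left(\left(-116 + 81\right) + \left(-4 + 11\right)^{2}\right) = -364 - \left(35 - 7^{2}\right) = -364 + \left(-35 + 49\right) = -364 + 14 = -350$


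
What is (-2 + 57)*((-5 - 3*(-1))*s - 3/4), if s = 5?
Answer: -2365/4 ≈ -591.25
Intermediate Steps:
(-2 + 57)*((-5 - 3*(-1))*s - 3/4) = (-2 + 57)*((-5 - 3*(-1))*5 - 3/4) = 55*((-5 + 3)*5 - 3*¼) = 55*(-2*5 - ¾) = 55*(-10 - ¾) = 55*(-43/4) = -2365/4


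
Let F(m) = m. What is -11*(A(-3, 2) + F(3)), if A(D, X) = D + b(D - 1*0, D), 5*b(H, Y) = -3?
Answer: 33/5 ≈ 6.6000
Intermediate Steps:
b(H, Y) = -⅗ (b(H, Y) = (⅕)*(-3) = -⅗)
A(D, X) = -⅗ + D (A(D, X) = D - ⅗ = -⅗ + D)
-11*(A(-3, 2) + F(3)) = -11*((-⅗ - 3) + 3) = -11*(-18/5 + 3) = -11*(-⅗) = 33/5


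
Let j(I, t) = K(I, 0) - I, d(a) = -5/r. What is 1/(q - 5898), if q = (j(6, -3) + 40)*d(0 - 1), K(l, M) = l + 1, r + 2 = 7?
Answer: -1/5939 ≈ -0.00016838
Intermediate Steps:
r = 5 (r = -2 + 7 = 5)
K(l, M) = 1 + l
d(a) = -1 (d(a) = -5/5 = -5*⅕ = -1)
j(I, t) = 1 (j(I, t) = (1 + I) - I = 1)
q = -41 (q = (1 + 40)*(-1) = 41*(-1) = -41)
1/(q - 5898) = 1/(-41 - 5898) = 1/(-5939) = -1/5939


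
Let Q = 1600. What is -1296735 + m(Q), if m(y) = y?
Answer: -1295135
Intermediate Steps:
-1296735 + m(Q) = -1296735 + 1600 = -1295135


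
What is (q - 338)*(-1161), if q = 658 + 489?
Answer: -939249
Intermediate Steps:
q = 1147
(q - 338)*(-1161) = (1147 - 338)*(-1161) = 809*(-1161) = -939249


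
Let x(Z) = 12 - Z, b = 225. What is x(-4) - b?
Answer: -209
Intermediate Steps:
x(-4) - b = (12 - 1*(-4)) - 1*225 = (12 + 4) - 225 = 16 - 225 = -209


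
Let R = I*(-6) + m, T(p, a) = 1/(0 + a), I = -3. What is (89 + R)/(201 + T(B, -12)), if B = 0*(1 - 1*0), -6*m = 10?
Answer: 1264/2411 ≈ 0.52426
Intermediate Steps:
m = -5/3 (m = -⅙*10 = -5/3 ≈ -1.6667)
B = 0 (B = 0*(1 + 0) = 0*1 = 0)
T(p, a) = 1/a
R = 49/3 (R = -3*(-6) - 5/3 = 18 - 5/3 = 49/3 ≈ 16.333)
(89 + R)/(201 + T(B, -12)) = (89 + 49/3)/(201 + 1/(-12)) = 316/(3*(201 - 1/12)) = 316/(3*(2411/12)) = (316/3)*(12/2411) = 1264/2411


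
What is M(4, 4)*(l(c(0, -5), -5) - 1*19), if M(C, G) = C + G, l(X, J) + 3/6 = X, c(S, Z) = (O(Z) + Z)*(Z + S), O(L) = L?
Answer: 244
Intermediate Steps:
c(S, Z) = 2*Z*(S + Z) (c(S, Z) = (Z + Z)*(Z + S) = (2*Z)*(S + Z) = 2*Z*(S + Z))
l(X, J) = -½ + X
M(4, 4)*(l(c(0, -5), -5) - 1*19) = (4 + 4)*((-½ + 2*(-5)*(0 - 5)) - 1*19) = 8*((-½ + 2*(-5)*(-5)) - 19) = 8*((-½ + 50) - 19) = 8*(99/2 - 19) = 8*(61/2) = 244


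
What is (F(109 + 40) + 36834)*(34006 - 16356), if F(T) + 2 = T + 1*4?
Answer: 652785250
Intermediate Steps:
F(T) = 2 + T (F(T) = -2 + (T + 1*4) = -2 + (T + 4) = -2 + (4 + T) = 2 + T)
(F(109 + 40) + 36834)*(34006 - 16356) = ((2 + (109 + 40)) + 36834)*(34006 - 16356) = ((2 + 149) + 36834)*17650 = (151 + 36834)*17650 = 36985*17650 = 652785250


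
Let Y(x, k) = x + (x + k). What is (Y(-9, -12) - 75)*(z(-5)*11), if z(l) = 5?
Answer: -5775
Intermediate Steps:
Y(x, k) = k + 2*x (Y(x, k) = x + (k + x) = k + 2*x)
(Y(-9, -12) - 75)*(z(-5)*11) = ((-12 + 2*(-9)) - 75)*(5*11) = ((-12 - 18) - 75)*55 = (-30 - 75)*55 = -105*55 = -5775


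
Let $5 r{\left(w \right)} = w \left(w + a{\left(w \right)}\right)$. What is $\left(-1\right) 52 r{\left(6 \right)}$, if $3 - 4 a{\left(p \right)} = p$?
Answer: $- \frac{1638}{5} \approx -327.6$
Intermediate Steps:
$a{\left(p \right)} = \frac{3}{4} - \frac{p}{4}$
$r{\left(w \right)} = \frac{w \left(\frac{3}{4} + \frac{3 w}{4}\right)}{5}$ ($r{\left(w \right)} = \frac{w \left(w - \left(- \frac{3}{4} + \frac{w}{4}\right)\right)}{5} = \frac{w \left(\frac{3}{4} + \frac{3 w}{4}\right)}{5}$)
$\left(-1\right) 52 r{\left(6 \right)} = \left(-1\right) 52 \cdot \frac{3}{20} \cdot 6 \left(1 + 6\right) = - 52 \cdot \frac{3}{20} \cdot 6 \cdot 7 = \left(-52\right) \frac{63}{10} = - \frac{1638}{5}$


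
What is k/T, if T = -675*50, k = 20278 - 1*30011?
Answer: 9733/33750 ≈ 0.28839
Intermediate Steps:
k = -9733 (k = 20278 - 30011 = -9733)
T = -33750
k/T = -9733/(-33750) = -9733*(-1/33750) = 9733/33750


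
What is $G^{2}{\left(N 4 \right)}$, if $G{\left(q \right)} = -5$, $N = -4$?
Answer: $25$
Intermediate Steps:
$G^{2}{\left(N 4 \right)} = \left(-5\right)^{2} = 25$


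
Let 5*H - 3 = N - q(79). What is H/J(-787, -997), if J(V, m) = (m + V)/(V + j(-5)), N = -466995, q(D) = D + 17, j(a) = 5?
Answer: -45657852/1115 ≈ -40949.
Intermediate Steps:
q(D) = 17 + D
J(V, m) = (V + m)/(5 + V) (J(V, m) = (m + V)/(V + 5) = (V + m)/(5 + V))
H = -467088/5 (H = ⅗ + (-466995 - (17 + 79))/5 = ⅗ + (-466995 - 1*96)/5 = ⅗ + (-466995 - 96)/5 = ⅗ + (⅕)*(-467091) = ⅗ - 467091/5 = -467088/5 ≈ -93418.)
H/J(-787, -997) = -467088*(5 - 787)/(-787 - 997)/5 = -467088/(5*(-1784/(-782))) = -467088/(5*((-1/782*(-1784)))) = -467088/(5*892/391) = -467088/5*391/892 = -45657852/1115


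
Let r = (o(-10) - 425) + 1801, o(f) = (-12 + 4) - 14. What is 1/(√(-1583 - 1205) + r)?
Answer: 677/918052 - I*√697/918052 ≈ 0.00073743 - 2.8757e-5*I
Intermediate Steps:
o(f) = -22 (o(f) = -8 - 14 = -22)
r = 1354 (r = (-22 - 425) + 1801 = -447 + 1801 = 1354)
1/(√(-1583 - 1205) + r) = 1/(√(-1583 - 1205) + 1354) = 1/(√(-2788) + 1354) = 1/(2*I*√697 + 1354) = 1/(1354 + 2*I*√697)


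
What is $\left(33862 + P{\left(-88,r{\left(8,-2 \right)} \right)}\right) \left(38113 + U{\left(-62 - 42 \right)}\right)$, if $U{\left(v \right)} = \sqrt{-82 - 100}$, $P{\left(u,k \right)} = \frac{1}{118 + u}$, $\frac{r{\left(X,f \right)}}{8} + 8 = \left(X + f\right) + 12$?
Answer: $\frac{38717510293}{30} + \frac{1015861 i \sqrt{182}}{30} \approx 1.2906 \cdot 10^{9} + 4.5682 \cdot 10^{5} i$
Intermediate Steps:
$r{\left(X,f \right)} = 32 + 8 X + 8 f$ ($r{\left(X,f \right)} = -64 + 8 \left(\left(X + f\right) + 12\right) = -64 + 8 \left(12 + X + f\right) = -64 + \left(96 + 8 X + 8 f\right) = 32 + 8 X + 8 f$)
$U{\left(v \right)} = i \sqrt{182}$ ($U{\left(v \right)} = \sqrt{-182} = i \sqrt{182}$)
$\left(33862 + P{\left(-88,r{\left(8,-2 \right)} \right)}\right) \left(38113 + U{\left(-62 - 42 \right)}\right) = \left(33862 + \frac{1}{118 - 88}\right) \left(38113 + i \sqrt{182}\right) = \left(33862 + \frac{1}{30}\right) \left(38113 + i \sqrt{182}\right) = \frac{1015861 \left(38113 + i \sqrt{182}\right)}{30} = \frac{38717510293}{30} + \frac{1015861 i \sqrt{182}}{30}$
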